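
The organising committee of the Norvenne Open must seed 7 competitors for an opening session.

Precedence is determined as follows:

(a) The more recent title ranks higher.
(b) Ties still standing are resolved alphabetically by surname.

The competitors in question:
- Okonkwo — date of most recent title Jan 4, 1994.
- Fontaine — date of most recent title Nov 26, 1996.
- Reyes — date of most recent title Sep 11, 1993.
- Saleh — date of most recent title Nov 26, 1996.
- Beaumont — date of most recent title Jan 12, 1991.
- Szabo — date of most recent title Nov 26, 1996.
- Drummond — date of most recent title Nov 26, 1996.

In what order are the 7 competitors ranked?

Drummond, Fontaine, Saleh, Szabo, Okonkwo, Reyes, Beaumont

By date of most recent title (later first): Drummond, Fontaine, Saleh and Szabo (each Nov 26, 1996); then Okonkwo (Jan 4, 1994); then Reyes (Sep 11, 1993); then Beaumont (Jan 12, 1991).
Among Drummond, Fontaine, Saleh and Szabo, alphabetically by surname: Drummond before Fontaine before Saleh before Szabo.
Full order: Drummond, Fontaine, Saleh, Szabo, Okonkwo, Reyes, Beaumont.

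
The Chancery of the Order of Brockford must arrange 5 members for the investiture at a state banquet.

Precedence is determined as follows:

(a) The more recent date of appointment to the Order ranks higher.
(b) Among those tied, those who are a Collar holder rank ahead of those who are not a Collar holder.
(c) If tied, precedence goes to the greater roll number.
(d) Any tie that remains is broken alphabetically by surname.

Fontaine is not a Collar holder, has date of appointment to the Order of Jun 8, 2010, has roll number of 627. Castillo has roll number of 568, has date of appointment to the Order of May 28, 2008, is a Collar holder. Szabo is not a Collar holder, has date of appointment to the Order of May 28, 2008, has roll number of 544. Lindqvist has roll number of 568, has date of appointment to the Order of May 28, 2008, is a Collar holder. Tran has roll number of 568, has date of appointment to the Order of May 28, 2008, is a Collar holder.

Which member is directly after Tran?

By date of appointment to the Order (later first): Fontaine (Jun 8, 2010); then Castillo, Lindqvist, Tran and Szabo (each May 28, 2008).
Among Castillo, Lindqvist, Tran and Szabo, a Collar holder before not a Collar holder: Castillo, Lindqvist and Tran (a Collar holder) before Szabo (not a Collar holder).
Castillo, Lindqvist and Tran all have roll number 568, so the next rule applies.
Among Castillo, Lindqvist and Tran, alphabetically by surname: Castillo before Lindqvist before Tran.
Order: Fontaine, Castillo, Lindqvist, Tran, Szabo.

Szabo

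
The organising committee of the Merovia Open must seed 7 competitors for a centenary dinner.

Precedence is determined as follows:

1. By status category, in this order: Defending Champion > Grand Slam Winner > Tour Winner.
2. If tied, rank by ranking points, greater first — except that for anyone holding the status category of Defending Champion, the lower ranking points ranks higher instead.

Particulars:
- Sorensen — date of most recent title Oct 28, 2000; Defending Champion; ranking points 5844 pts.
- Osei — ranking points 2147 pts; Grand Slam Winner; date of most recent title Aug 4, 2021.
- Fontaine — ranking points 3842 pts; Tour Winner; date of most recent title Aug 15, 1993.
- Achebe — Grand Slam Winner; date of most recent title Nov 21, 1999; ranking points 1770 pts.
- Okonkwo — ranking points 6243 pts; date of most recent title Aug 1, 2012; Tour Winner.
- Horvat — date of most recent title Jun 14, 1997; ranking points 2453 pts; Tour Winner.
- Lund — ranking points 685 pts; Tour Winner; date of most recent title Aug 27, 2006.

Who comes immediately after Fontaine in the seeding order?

By status category: Sorensen (Defending Champion); then Osei and Achebe (Grand Slam Winner); then Okonkwo, Fontaine, Horvat and Lund (Tour Winner).
Among Osei and Achebe, by ranking points (higher first): Osei (2147 pts) before Achebe (1770 pts).
Among Okonkwo, Fontaine, Horvat and Lund, by ranking points (higher first): Okonkwo (6243 pts) before Fontaine (3842 pts) before Horvat (2453 pts) before Lund (685 pts).
Order: Sorensen, Osei, Achebe, Okonkwo, Fontaine, Horvat, Lund.

Horvat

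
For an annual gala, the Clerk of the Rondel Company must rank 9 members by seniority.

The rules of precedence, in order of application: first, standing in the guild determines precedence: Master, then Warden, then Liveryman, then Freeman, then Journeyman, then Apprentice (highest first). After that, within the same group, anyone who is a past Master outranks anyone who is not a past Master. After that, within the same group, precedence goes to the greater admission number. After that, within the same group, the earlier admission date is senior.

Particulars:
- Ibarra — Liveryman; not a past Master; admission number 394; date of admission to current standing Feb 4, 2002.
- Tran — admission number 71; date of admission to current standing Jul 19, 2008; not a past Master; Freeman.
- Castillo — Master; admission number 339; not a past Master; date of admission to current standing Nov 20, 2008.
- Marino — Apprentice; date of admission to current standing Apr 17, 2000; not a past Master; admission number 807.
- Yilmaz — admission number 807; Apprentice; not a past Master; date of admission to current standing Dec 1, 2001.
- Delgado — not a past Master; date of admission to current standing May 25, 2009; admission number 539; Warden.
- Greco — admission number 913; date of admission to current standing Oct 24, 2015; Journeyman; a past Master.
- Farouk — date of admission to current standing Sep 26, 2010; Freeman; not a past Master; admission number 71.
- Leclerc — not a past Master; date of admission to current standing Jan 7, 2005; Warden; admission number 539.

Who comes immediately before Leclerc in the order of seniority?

Castillo

By standing in the guild: Castillo (Master); then Leclerc and Delgado (Warden); then Ibarra (Liveryman); then Tran and Farouk (Freeman); then Greco (Journeyman); then Marino and Yilmaz (Apprentice).
Leclerc and Delgado are each not a past Master, so the next rule applies.
Leclerc and Delgado both have admission number 539, so the next rule applies.
Among Leclerc and Delgado, by date of admission to current standing (earlier first): Leclerc (Jan 7, 2005) before Delgado (May 25, 2009).
Tran and Farouk are each not a past Master, so the next rule applies.
Tran and Farouk both have admission number 71, so the next rule applies.
Among Tran and Farouk, by date of admission to current standing (earlier first): Tran (Jul 19, 2008) before Farouk (Sep 26, 2010).
Marino and Yilmaz are each not a past Master, so the next rule applies.
Marino and Yilmaz both have admission number 807, so the next rule applies.
Among Marino and Yilmaz, by date of admission to current standing (earlier first): Marino (Apr 17, 2000) before Yilmaz (Dec 1, 2001).
Order: Castillo, Leclerc, Delgado, Ibarra, Tran, Farouk, Greco, Marino, Yilmaz.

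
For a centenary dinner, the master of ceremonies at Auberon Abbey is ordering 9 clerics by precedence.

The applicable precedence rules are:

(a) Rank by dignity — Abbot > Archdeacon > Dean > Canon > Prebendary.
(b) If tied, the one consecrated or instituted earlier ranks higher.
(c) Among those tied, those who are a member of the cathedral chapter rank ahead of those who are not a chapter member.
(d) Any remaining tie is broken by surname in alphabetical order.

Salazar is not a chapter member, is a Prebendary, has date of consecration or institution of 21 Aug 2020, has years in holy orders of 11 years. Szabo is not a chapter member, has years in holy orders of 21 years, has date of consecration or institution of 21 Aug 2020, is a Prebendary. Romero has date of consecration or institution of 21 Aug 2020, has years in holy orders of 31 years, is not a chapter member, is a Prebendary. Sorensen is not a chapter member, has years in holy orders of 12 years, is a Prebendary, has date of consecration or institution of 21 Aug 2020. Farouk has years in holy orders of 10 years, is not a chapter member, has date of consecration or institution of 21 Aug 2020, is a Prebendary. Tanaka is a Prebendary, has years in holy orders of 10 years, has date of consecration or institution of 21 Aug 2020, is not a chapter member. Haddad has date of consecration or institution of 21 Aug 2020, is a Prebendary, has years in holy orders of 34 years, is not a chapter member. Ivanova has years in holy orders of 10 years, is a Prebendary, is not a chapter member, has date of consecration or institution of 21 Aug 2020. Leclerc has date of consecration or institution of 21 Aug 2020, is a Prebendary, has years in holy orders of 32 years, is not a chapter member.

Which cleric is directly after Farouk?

Haddad

By dignity: Farouk, Haddad, Ivanova, Leclerc, Romero, Salazar, Sorensen, Szabo and Tanaka (Prebendary).
Farouk, Haddad, Ivanova, Leclerc, Romero, Salazar, Sorensen, Szabo and Tanaka all have date of consecration or institution 21 Aug 2020, so the next rule applies.
Farouk, Haddad, Ivanova, Leclerc, Romero, Salazar, Sorensen, Szabo and Tanaka are each not a chapter member, so the next rule applies.
Among Farouk, Haddad, Ivanova, Leclerc, Romero, Salazar, Sorensen, Szabo and Tanaka, alphabetically by surname: Farouk before Haddad before Ivanova before Leclerc before Romero before Salazar before Sorensen before Szabo before Tanaka.
Order: Farouk, Haddad, Ivanova, Leclerc, Romero, Salazar, Sorensen, Szabo, Tanaka.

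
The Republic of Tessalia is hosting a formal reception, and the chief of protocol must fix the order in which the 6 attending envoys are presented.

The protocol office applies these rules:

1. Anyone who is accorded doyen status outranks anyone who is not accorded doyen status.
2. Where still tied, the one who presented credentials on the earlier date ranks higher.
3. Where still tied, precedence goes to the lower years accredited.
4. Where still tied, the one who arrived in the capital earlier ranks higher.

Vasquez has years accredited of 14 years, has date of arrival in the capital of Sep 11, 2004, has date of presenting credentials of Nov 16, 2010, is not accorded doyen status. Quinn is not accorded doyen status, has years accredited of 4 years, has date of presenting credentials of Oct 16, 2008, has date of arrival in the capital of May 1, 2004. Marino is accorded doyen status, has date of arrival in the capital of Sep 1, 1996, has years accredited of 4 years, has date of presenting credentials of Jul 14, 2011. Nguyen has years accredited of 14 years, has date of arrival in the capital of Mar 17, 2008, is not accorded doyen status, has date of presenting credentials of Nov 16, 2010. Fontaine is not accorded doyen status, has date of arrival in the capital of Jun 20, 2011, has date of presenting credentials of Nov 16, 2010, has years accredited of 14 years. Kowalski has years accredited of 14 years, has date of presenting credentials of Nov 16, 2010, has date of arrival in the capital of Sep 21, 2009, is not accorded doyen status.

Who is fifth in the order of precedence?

Kowalski

By the first rule: Marino (accorded doyen status); then Quinn, Vasquez, Nguyen, Kowalski and Fontaine (each not accorded doyen status).
Among Quinn, Vasquez, Nguyen, Kowalski and Fontaine, by date of presenting credentials (earlier first): Quinn (Oct 16, 2008) before Vasquez, Nguyen, Kowalski and Fontaine (Nov 16, 2010).
Vasquez, Nguyen, Kowalski and Fontaine all have years accredited 14 years, so the next rule applies.
Among Vasquez, Nguyen, Kowalski and Fontaine, by date of arrival in the capital (earlier first): Vasquez (Sep 11, 2004) before Nguyen (Mar 17, 2008) before Kowalski (Sep 21, 2009) before Fontaine (Jun 20, 2011).
Order: Marino, Quinn, Vasquez, Nguyen, Kowalski, Fontaine.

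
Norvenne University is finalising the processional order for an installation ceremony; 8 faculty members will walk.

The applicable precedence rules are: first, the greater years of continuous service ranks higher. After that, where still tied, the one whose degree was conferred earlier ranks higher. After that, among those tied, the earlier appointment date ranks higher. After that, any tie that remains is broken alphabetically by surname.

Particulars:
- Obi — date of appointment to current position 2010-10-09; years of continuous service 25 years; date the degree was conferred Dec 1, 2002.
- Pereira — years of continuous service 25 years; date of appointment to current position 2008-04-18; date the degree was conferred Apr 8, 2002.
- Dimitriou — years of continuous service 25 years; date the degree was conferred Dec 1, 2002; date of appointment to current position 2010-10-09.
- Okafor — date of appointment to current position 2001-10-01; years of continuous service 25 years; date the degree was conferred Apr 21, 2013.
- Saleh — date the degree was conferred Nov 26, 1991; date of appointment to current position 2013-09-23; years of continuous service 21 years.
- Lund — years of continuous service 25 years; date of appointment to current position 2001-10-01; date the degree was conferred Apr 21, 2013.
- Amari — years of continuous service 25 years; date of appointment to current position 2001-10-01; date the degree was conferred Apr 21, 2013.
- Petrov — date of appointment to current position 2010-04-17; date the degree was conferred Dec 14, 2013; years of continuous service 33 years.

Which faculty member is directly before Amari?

By years of continuous service (higher first): Petrov (33 years); then Pereira, Dimitriou, Obi, Amari, Lund and Okafor (each 25 years); then Saleh (21 years).
Among Pereira, Dimitriou, Obi, Amari, Lund and Okafor, by date the degree was conferred (earlier first): Pereira (Apr 8, 2002) before Dimitriou and Obi (Dec 1, 2002) before Amari, Lund and Okafor (Apr 21, 2013).
Dimitriou and Obi both have date of appointment to current position 2010-10-09, so the next rule applies.
Among Dimitriou and Obi, alphabetically by surname: Dimitriou before Obi.
Amari, Lund and Okafor all have date of appointment to current position 2001-10-01, so the next rule applies.
Among Amari, Lund and Okafor, alphabetically by surname: Amari before Lund before Okafor.
Order: Petrov, Pereira, Dimitriou, Obi, Amari, Lund, Okafor, Saleh.

Obi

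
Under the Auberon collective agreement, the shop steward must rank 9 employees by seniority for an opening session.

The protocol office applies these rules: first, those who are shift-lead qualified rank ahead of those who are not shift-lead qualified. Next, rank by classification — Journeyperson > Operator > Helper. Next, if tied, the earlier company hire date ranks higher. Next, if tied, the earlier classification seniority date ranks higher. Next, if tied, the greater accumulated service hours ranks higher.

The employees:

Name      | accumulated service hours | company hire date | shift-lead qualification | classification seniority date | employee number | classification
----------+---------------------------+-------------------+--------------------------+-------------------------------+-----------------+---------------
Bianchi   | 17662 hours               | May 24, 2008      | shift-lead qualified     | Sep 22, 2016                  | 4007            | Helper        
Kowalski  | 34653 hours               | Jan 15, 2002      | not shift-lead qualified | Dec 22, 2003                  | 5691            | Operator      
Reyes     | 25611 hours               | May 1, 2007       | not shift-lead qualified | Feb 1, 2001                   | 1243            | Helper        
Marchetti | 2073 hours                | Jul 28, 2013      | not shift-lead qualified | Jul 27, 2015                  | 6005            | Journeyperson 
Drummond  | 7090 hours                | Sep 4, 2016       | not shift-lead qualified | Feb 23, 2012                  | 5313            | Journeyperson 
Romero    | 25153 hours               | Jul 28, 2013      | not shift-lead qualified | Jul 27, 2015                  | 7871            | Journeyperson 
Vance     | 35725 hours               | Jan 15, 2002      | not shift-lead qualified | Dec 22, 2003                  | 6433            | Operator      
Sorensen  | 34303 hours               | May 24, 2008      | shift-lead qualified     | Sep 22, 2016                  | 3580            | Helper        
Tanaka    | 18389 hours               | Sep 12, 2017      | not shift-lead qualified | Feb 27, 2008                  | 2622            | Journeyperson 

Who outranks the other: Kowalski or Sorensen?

Sorensen

By the first rule: Sorensen and Bianchi (both shift-lead qualified); then Romero, Marchetti, Drummond, Tanaka, Vance, Kowalski and Reyes (each not shift-lead qualified).
Sorensen and Bianchi are each Helper, so the next rule applies.
Sorensen and Bianchi both have company hire date May 24, 2008, so the next rule applies.
Sorensen and Bianchi both have classification seniority date Sep 22, 2016, so the next rule applies.
Among Sorensen and Bianchi, by accumulated service hours (higher first): Sorensen (34303 hours) before Bianchi (17662 hours).
Among Romero, Marchetti, Drummond, Tanaka, Vance, Kowalski and Reyes, by classification: Romero, Marchetti, Drummond and Tanaka (Journeyperson) before Vance and Kowalski (Operator) before Reyes (Helper).
Among Romero, Marchetti, Drummond and Tanaka, by company hire date (earlier first): Romero and Marchetti (Jul 28, 2013) before Drummond (Sep 4, 2016) before Tanaka (Sep 12, 2017).
Romero and Marchetti both have classification seniority date Jul 27, 2015, so the next rule applies.
Among Romero and Marchetti, by accumulated service hours (higher first): Romero (25153 hours) before Marchetti (2073 hours).
Vance and Kowalski both have company hire date Jan 15, 2002, so the next rule applies.
Vance and Kowalski both have classification seniority date Dec 22, 2003, so the next rule applies.
Among Vance and Kowalski, by accumulated service hours (higher first): Vance (35725 hours) before Kowalski (34653 hours).
So Sorensen takes precedence.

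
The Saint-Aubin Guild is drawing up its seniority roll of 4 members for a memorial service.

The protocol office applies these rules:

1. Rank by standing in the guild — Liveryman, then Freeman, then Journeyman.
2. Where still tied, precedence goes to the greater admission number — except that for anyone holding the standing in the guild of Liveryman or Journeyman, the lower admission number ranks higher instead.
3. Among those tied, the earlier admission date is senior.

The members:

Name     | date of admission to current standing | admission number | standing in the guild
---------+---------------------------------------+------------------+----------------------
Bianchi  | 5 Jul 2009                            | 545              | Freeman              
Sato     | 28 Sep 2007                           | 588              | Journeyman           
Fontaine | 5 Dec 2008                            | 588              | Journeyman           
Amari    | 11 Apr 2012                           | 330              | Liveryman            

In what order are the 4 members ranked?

Amari, Bianchi, Sato, Fontaine

By standing in the guild: Amari (Liveryman); then Bianchi (Freeman); then Sato and Fontaine (Journeyman).
Sato and Fontaine both have admission number 588, so the next rule applies.
Among Sato and Fontaine, by date of admission to current standing (earlier first): Sato (28 Sep 2007) before Fontaine (5 Dec 2008).
Full order: Amari, Bianchi, Sato, Fontaine.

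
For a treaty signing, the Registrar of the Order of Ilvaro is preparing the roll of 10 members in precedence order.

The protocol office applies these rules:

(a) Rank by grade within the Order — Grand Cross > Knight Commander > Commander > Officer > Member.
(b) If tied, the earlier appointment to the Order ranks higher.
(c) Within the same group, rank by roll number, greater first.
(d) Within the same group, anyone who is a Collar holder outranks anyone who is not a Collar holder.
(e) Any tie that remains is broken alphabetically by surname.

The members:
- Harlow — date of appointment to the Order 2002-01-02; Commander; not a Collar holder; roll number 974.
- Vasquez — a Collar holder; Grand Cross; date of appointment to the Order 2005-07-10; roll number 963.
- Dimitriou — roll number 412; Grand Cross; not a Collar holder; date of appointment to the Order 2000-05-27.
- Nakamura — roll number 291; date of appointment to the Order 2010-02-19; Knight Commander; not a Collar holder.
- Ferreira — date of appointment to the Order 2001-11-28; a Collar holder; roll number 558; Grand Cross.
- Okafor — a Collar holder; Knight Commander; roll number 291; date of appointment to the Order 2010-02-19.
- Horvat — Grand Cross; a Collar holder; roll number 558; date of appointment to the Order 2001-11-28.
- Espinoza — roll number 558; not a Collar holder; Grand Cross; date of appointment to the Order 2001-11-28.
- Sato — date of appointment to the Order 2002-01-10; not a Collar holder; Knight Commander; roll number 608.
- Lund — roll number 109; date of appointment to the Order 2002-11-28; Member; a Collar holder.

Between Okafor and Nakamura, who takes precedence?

Okafor

By grade within the Order: Dimitriou, Ferreira, Horvat, Espinoza and Vasquez (Grand Cross); then Sato, Okafor and Nakamura (Knight Commander); then Harlow (Commander); then Lund (Member).
Among Dimitriou, Ferreira, Horvat, Espinoza and Vasquez, by date of appointment to the Order (earlier first): Dimitriou (2000-05-27) before Ferreira, Horvat and Espinoza (2001-11-28) before Vasquez (2005-07-10).
Ferreira, Horvat and Espinoza all have roll number 558, so the next rule applies.
Among Ferreira, Horvat and Espinoza, a Collar holder before not a Collar holder: Ferreira and Horvat (a Collar holder) before Espinoza (not a Collar holder).
Among Ferreira and Horvat, alphabetically by surname: Ferreira before Horvat.
Among Sato, Okafor and Nakamura, by date of appointment to the Order (earlier first): Sato (2002-01-10) before Okafor and Nakamura (2010-02-19).
Okafor and Nakamura both have roll number 291, so the next rule applies.
Among Okafor and Nakamura, a Collar holder before not a Collar holder: Okafor (a Collar holder) before Nakamura (not a Collar holder).
So Okafor takes precedence.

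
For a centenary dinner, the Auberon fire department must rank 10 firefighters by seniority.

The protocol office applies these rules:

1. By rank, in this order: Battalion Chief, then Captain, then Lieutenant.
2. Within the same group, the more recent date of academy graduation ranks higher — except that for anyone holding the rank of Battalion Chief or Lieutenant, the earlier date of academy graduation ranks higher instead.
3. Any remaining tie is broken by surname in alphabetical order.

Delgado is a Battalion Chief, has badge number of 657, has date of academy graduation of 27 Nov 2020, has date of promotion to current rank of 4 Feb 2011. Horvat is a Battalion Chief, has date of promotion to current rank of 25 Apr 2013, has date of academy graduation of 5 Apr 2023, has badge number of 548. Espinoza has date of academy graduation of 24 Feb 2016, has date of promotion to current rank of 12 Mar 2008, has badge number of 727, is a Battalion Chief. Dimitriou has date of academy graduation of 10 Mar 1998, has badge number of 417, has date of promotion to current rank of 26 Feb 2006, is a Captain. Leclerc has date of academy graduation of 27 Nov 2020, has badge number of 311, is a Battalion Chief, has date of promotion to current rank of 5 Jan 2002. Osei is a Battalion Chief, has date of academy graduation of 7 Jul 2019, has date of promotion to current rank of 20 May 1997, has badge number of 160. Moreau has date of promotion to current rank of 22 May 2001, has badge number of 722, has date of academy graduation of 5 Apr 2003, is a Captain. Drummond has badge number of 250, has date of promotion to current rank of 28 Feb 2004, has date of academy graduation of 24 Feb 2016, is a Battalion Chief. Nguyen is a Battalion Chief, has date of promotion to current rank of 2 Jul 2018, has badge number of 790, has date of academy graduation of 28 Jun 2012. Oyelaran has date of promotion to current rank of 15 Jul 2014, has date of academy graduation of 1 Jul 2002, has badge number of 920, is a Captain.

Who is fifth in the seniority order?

By rank: Nguyen, Drummond, Espinoza, Osei, Delgado, Leclerc and Horvat (Battalion Chief); then Moreau, Oyelaran and Dimitriou (Captain).
Among Nguyen, Drummond, Espinoza, Osei, Delgado, Leclerc and Horvat, by date of academy graduation (earlier first) (reversed rule for this group): Nguyen (28 Jun 2012) before Drummond and Espinoza (24 Feb 2016) before Osei (7 Jul 2019) before Delgado and Leclerc (27 Nov 2020) before Horvat (5 Apr 2023).
Among Drummond and Espinoza, alphabetically by surname: Drummond before Espinoza.
Among Delgado and Leclerc, alphabetically by surname: Delgado before Leclerc.
Among Moreau, Oyelaran and Dimitriou, by date of academy graduation (later first): Moreau (5 Apr 2003) before Oyelaran (1 Jul 2002) before Dimitriou (10 Mar 1998).
Order: Nguyen, Drummond, Espinoza, Osei, Delgado, Leclerc, Horvat, Moreau, Oyelaran, Dimitriou.

Delgado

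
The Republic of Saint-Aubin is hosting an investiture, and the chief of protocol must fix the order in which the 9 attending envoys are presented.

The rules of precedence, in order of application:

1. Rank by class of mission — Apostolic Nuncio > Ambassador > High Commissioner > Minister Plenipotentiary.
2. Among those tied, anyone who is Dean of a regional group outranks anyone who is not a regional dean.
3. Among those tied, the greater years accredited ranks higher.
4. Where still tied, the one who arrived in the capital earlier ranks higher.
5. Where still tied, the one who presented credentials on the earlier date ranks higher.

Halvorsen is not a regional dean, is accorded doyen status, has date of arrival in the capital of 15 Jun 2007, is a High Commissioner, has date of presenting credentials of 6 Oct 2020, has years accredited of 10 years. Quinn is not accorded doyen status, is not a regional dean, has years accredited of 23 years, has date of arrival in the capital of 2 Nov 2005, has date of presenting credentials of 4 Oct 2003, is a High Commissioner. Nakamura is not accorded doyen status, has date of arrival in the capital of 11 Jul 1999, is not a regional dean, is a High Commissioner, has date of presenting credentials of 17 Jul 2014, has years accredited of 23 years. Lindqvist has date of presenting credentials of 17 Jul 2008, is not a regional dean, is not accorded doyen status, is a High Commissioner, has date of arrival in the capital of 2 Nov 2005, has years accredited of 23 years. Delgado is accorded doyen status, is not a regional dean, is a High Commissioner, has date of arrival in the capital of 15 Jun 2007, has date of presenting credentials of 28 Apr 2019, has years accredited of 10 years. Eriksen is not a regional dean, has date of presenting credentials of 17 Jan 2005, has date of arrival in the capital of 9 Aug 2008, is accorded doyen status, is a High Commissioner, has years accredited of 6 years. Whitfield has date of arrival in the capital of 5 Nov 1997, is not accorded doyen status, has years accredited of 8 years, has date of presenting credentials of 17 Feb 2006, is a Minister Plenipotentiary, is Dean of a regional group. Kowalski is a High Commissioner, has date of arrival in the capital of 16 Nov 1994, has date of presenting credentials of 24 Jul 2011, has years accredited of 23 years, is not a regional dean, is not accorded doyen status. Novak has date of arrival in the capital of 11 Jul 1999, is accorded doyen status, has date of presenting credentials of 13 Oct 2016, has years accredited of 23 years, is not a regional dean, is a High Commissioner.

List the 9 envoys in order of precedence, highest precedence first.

By class of mission: Kowalski, Nakamura, Novak, Quinn, Lindqvist, Delgado, Halvorsen and Eriksen (High Commissioner); then Whitfield (Minister Plenipotentiary).
Kowalski, Nakamura, Novak, Quinn, Lindqvist, Delgado, Halvorsen and Eriksen are each not a regional dean, so the next rule applies.
Among Kowalski, Nakamura, Novak, Quinn, Lindqvist, Delgado, Halvorsen and Eriksen, by years accredited (higher first): Kowalski, Nakamura, Novak, Quinn and Lindqvist (23 years) before Delgado and Halvorsen (10 years) before Eriksen (6 years).
Among Kowalski, Nakamura, Novak, Quinn and Lindqvist, by date of arrival in the capital (earlier first): Kowalski (16 Nov 1994) before Nakamura and Novak (11 Jul 1999) before Quinn and Lindqvist (2 Nov 2005).
Among Nakamura and Novak, by date of presenting credentials (earlier first): Nakamura (17 Jul 2014) before Novak (13 Oct 2016).
Among Quinn and Lindqvist, by date of presenting credentials (earlier first): Quinn (4 Oct 2003) before Lindqvist (17 Jul 2008).
Delgado and Halvorsen both have date of arrival in the capital 15 Jun 2007, so the next rule applies.
Among Delgado and Halvorsen, by date of presenting credentials (earlier first): Delgado (28 Apr 2019) before Halvorsen (6 Oct 2020).
Full order: Kowalski, Nakamura, Novak, Quinn, Lindqvist, Delgado, Halvorsen, Eriksen, Whitfield.

Kowalski, Nakamura, Novak, Quinn, Lindqvist, Delgado, Halvorsen, Eriksen, Whitfield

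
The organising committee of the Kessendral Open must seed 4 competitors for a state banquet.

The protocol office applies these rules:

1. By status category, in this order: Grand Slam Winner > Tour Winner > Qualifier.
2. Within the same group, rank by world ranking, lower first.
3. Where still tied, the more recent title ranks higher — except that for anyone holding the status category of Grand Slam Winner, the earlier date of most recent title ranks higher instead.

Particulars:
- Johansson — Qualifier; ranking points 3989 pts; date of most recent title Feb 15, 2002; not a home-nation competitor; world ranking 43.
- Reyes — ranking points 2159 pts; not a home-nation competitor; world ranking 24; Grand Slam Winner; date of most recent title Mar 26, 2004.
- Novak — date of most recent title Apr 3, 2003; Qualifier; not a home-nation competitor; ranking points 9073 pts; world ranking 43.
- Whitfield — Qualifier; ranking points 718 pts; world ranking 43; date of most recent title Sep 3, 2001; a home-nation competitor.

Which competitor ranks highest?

By status category: Reyes (Grand Slam Winner); then Novak, Johansson and Whitfield (Qualifier).
Novak, Johansson and Whitfield all have world ranking 43, so the next rule applies.
Among Novak, Johansson and Whitfield, by date of most recent title (later first): Novak (Apr 3, 2003) before Johansson (Feb 15, 2002) before Whitfield (Sep 3, 2001).
Order: Reyes, Novak, Johansson, Whitfield.

Reyes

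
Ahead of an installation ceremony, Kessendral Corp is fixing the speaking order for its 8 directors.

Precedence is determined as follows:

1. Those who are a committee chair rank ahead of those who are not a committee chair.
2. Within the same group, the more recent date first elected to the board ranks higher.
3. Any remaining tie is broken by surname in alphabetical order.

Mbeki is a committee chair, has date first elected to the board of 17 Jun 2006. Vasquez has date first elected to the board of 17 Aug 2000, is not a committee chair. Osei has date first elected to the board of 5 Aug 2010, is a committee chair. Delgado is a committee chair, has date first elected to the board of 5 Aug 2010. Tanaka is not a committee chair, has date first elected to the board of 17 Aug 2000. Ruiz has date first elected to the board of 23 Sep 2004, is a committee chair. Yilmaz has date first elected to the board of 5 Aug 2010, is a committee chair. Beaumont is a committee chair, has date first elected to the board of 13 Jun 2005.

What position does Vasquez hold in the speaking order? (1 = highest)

8

By the first rule: Delgado, Osei, Yilmaz, Mbeki, Beaumont and Ruiz (each a committee chair); then Tanaka and Vasquez (both not a committee chair).
Among Delgado, Osei, Yilmaz, Mbeki, Beaumont and Ruiz, by date first elected to the board (later first): Delgado, Osei and Yilmaz (5 Aug 2010) before Mbeki (17 Jun 2006) before Beaumont (13 Jun 2005) before Ruiz (23 Sep 2004).
Among Delgado, Osei and Yilmaz, alphabetically by surname: Delgado before Osei before Yilmaz.
Tanaka and Vasquez both have date first elected to the board 17 Aug 2000, so the next rule applies.
Among Tanaka and Vasquez, alphabetically by surname: Tanaka before Vasquez.
Order: Delgado, Osei, Yilmaz, Mbeki, Beaumont, Ruiz, Tanaka, Vasquez. So position 8.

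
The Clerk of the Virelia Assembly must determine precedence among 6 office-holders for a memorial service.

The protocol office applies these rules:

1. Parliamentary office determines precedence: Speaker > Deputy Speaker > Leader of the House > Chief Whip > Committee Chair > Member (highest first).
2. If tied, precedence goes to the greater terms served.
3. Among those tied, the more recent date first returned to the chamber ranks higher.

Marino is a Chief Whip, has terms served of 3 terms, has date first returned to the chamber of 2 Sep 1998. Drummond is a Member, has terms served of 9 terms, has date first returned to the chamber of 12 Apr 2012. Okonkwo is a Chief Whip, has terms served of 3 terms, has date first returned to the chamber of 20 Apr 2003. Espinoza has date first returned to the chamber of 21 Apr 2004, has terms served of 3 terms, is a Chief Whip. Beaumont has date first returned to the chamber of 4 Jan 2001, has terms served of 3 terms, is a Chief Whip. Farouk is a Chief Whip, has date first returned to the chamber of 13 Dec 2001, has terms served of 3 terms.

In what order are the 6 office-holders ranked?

By parliamentary office: Espinoza, Okonkwo, Farouk, Beaumont and Marino (Chief Whip); then Drummond (Member).
Espinoza, Okonkwo, Farouk, Beaumont and Marino all have terms served 3 terms, so the next rule applies.
Among Espinoza, Okonkwo, Farouk, Beaumont and Marino, by date first returned to the chamber (later first): Espinoza (21 Apr 2004) before Okonkwo (20 Apr 2003) before Farouk (13 Dec 2001) before Beaumont (4 Jan 2001) before Marino (2 Sep 1998).
Full order: Espinoza, Okonkwo, Farouk, Beaumont, Marino, Drummond.

Espinoza, Okonkwo, Farouk, Beaumont, Marino, Drummond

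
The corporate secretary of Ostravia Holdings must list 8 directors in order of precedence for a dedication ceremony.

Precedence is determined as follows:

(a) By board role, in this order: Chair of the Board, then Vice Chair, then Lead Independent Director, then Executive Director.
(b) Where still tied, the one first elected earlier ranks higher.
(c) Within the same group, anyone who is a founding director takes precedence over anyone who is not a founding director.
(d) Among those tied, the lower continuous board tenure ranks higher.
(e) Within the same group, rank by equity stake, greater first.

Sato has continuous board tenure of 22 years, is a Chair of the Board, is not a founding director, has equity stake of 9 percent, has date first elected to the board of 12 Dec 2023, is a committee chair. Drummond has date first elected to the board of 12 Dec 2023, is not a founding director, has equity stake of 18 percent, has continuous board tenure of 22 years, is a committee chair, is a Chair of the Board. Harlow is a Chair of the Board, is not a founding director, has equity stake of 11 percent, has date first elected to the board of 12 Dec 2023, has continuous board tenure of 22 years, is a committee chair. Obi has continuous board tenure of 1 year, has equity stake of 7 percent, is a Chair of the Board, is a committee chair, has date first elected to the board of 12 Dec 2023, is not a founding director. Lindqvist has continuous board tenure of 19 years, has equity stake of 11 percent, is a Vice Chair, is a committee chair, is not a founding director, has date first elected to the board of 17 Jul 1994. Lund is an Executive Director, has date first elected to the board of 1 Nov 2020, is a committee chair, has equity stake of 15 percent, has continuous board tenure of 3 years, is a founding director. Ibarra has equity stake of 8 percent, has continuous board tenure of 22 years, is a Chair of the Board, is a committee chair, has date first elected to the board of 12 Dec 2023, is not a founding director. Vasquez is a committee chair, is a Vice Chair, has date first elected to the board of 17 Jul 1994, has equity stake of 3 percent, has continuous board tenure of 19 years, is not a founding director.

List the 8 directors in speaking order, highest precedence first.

Obi, Drummond, Harlow, Sato, Ibarra, Lindqvist, Vasquez, Lund

By board role: Obi, Drummond, Harlow, Sato and Ibarra (Chair of the Board); then Lindqvist and Vasquez (Vice Chair); then Lund (Executive Director).
Obi, Drummond, Harlow, Sato and Ibarra all have date first elected to the board 12 Dec 2023, so the next rule applies.
Obi, Drummond, Harlow, Sato and Ibarra are each not a founding director, so the next rule applies.
Among Obi, Drummond, Harlow, Sato and Ibarra, by continuous board tenure (lower first): Obi (1 year) before Drummond, Harlow, Sato and Ibarra (22 years).
Among Drummond, Harlow, Sato and Ibarra, by equity stake (higher first): Drummond (18 percent) before Harlow (11 percent) before Sato (9 percent) before Ibarra (8 percent).
Lindqvist and Vasquez both have date first elected to the board 17 Jul 1994, so the next rule applies.
Lindqvist and Vasquez are each not a founding director, so the next rule applies.
Lindqvist and Vasquez both have continuous board tenure 19 years, so the next rule applies.
Among Lindqvist and Vasquez, by equity stake (higher first): Lindqvist (11 percent) before Vasquez (3 percent).
Full order: Obi, Drummond, Harlow, Sato, Ibarra, Lindqvist, Vasquez, Lund.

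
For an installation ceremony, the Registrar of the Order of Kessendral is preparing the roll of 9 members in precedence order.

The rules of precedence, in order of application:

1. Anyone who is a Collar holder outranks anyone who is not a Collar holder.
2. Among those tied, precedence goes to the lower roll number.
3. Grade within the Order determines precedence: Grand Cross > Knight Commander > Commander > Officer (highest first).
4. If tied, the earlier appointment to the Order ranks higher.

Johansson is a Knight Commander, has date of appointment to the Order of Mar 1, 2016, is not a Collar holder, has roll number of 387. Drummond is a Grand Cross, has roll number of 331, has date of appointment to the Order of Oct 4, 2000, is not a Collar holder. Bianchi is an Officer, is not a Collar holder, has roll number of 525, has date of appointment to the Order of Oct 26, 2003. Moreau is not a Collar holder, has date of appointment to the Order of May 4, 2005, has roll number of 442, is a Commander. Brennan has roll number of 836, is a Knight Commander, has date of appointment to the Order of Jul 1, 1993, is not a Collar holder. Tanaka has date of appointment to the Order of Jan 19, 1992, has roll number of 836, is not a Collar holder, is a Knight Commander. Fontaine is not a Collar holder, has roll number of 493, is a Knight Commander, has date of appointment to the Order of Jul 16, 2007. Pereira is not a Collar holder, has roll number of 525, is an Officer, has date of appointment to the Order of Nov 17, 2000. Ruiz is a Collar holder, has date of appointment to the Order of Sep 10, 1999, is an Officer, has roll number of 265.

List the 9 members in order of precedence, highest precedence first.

By the first rule: Ruiz (a Collar holder); then Drummond, Johansson, Moreau, Fontaine, Pereira, Bianchi, Tanaka and Brennan (each not a Collar holder).
Among Drummond, Johansson, Moreau, Fontaine, Pereira, Bianchi, Tanaka and Brennan, by roll number (lower first): Drummond (331) before Johansson (387) before Moreau (442) before Fontaine (493) before Pereira and Bianchi (525) before Tanaka and Brennan (836).
Pereira and Bianchi are each Officer, so the next rule applies.
Among Pereira and Bianchi, by date of appointment to the Order (earlier first): Pereira (Nov 17, 2000) before Bianchi (Oct 26, 2003).
Tanaka and Brennan are each Knight Commander, so the next rule applies.
Among Tanaka and Brennan, by date of appointment to the Order (earlier first): Tanaka (Jan 19, 1992) before Brennan (Jul 1, 1993).
Full order: Ruiz, Drummond, Johansson, Moreau, Fontaine, Pereira, Bianchi, Tanaka, Brennan.

Ruiz, Drummond, Johansson, Moreau, Fontaine, Pereira, Bianchi, Tanaka, Brennan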